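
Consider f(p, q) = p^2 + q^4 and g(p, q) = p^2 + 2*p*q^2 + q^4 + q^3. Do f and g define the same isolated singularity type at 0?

No.

The Hessian of f at 0 has rank 1. Corank 1: A-series; mu = 3 gives A_3. The Hessian of g at 0 has rank 1. Corank 1: A-series; mu = 2 gives A_2. f is A_3 but g is A_2, hence not right-equivalent.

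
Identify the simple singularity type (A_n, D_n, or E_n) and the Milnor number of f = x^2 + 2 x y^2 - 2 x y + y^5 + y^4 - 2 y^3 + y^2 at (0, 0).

Type A_{4}, Milnor number mu = 4.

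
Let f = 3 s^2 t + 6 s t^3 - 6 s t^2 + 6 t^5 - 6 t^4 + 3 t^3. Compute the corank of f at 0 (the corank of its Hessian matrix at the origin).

Hessian at 0 has rank 0.

2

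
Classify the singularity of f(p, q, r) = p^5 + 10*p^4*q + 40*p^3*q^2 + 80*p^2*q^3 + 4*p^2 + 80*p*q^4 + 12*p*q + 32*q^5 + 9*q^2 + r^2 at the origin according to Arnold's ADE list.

A_{4}

The Hessian of f at 0 is [[8, 12, 0], [12, 18, 0], [0, 0, 2]] with rank 2, so corank 1. A Groebner basis of the Jacobian ideal J(f) in C{p,q,r} is {q^4, p + 3*q/2, r}; counting standard monomials gives mu = 4. Corank 1: A-series; mu = 4 gives A_4.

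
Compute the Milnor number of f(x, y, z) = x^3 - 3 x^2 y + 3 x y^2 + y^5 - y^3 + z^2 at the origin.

The Hessian of f at 0 is [[0, 0, 0], [0, 0, 0], [0, 0, 2]] with rank 1, so corank 2. A Groebner basis of the Jacobian ideal J(f) in C{x,y,z} is {y^4, x^2 - 2*x*y + y^2, z}; counting standard monomials gives mu = 8. Corank 2; j^3 = (x - y)^3 is a perfect cube, so E-series; the 5-jet and mu = 8 give E_8.

8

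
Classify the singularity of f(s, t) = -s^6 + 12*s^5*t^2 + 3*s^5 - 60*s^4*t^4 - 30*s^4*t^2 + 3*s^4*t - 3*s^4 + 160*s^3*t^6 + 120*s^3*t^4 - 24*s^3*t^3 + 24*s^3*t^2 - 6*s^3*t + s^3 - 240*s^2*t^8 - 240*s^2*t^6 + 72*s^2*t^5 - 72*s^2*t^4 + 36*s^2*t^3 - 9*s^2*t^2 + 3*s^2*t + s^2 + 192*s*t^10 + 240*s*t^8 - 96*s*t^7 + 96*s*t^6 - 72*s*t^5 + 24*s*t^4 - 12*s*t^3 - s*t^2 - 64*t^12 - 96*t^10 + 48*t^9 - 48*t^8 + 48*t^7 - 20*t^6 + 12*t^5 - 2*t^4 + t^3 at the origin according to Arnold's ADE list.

A_{2}

The Hessian of f at 0 has rank 1. Corank 1: A-series; mu = 2 gives A_2.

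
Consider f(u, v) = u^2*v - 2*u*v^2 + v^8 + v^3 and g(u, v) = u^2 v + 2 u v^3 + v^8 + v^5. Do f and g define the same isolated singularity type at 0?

Yes.

The Hessian of f at 0 has rank 0. Corank 2; j^3 = v*(u - v)^2 has shape L^2 M (L != M), so D-series; mu = 9 gives D_9. The Hessian of g at 0 has rank 0. Corank 2; j^3 = u^2*v has shape L^2 M (L != M), so D-series; mu = 9 gives D_9. Both have type D_9, hence right-equivalent.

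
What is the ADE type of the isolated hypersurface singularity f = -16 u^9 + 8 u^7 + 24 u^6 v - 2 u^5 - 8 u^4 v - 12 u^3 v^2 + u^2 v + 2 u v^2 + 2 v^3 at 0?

D4

The Hessian of f at 0 is [[0, 0], [0, 0]] with rank 0, so corank 2. A Groebner basis of the Jacobian ideal J(f) in C{u,v} is {v^3, u^2 + 2*v^2, u*v + v^2}; counting standard monomials gives mu = 4. Corank 2; j^3 = v*(u^2 + 2*u*v + 2*v^2) splits into three distinct lines over C (the quadratic factor has nonzero discriminant), so D_4.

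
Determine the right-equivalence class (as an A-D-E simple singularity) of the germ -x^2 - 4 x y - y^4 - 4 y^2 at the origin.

The Hessian of f at 0 has rank 1. Corank 1: A-series; mu = 3 gives A_3.

A_3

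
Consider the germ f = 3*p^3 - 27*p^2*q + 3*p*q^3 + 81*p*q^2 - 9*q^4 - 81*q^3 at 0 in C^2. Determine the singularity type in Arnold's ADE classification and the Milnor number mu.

Type E7, Milnor number mu = 7.

The Hessian of f at 0 has rank 0. Corank 2; j^3 = 3*(p - 3*q)^3 is a perfect cube, so E-series; the 4-jet and mu = 7 give E_7.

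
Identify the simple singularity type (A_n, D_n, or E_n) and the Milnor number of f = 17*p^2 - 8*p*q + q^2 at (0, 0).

Type A_{1}, Milnor number mu = 1.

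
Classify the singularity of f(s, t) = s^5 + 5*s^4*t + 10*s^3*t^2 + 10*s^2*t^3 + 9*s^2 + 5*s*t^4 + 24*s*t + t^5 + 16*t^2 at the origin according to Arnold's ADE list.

The Hessian of f at 0 has rank 1. Corank 1: A-series; mu = 4 gives A_4.

A_4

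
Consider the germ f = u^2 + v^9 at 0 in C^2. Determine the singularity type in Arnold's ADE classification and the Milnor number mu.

The Hessian of f at 0 has rank 1. Corank 1: A-series; mu = 8 gives A_8.

Type A_{8}, Milnor number mu = 8.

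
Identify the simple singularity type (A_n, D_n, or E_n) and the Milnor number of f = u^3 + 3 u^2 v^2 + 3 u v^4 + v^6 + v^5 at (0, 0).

Type E_{8}, Milnor number mu = 8.

The Hessian of f at 0 has rank 0. Corank 2; j^3 = u^3 is a perfect cube, so E-series; the 5-jet and mu = 8 give E_8.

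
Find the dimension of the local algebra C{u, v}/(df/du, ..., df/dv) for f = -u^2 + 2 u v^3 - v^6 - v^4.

The Hessian of f at 0 has rank 1. Corank 1: A-series; mu = 3 gives A_3.

3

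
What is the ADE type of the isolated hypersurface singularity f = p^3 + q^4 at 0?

E_6

The Hessian of f at 0 is [[0, 0], [0, 0]] with rank 0, so corank 2. A Groebner basis of the Jacobian ideal J(f) in C{p,q} is {q^3, p^2}; counting standard monomials gives mu = 6. Corank 2; j^3 = p^3 is a perfect cube, so E-series; the 4-jet and mu = 6 give E_6.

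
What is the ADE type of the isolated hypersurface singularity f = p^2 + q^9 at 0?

A8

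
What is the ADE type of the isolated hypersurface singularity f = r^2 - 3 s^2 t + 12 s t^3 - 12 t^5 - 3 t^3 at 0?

D4

The Hessian of f at 0 is [[0, 0, 0], [0, 0, 0], [0, 0, 2]] with rank 1, so corank 2. A Groebner basis of the Jacobian ideal J(f) in C{s,t,r} is {t^3, s^2 + 3*t^2, s*t, r}; counting standard monomials gives mu = 4. Corank 2; j^3 = -3*t*(s^2 + t^2) splits into three distinct lines over C (the quadratic factor has nonzero discriminant), so D_4.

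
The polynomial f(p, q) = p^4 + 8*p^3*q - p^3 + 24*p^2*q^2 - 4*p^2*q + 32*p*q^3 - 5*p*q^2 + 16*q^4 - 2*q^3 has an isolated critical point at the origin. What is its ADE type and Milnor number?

Type D_{5}, Milnor number mu = 5.

The Hessian of f at 0 has rank 0. Corank 2; j^3 = -(p + q)^2*(p + 2*q) has shape L^2 M (L != M), so D-series; mu = 5 gives D_5.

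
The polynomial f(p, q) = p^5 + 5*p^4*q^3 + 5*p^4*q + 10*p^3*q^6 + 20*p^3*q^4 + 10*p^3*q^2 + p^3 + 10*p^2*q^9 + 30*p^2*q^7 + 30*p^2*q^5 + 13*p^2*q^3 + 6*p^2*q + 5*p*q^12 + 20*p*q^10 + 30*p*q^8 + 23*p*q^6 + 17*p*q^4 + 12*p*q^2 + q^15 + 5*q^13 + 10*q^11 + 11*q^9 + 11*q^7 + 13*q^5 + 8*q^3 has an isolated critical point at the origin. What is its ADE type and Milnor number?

Type E_{8}, Milnor number mu = 8.

The Hessian of f at 0 has rank 0. Corank 2; j^3 = (p + 2*q)^3 is a perfect cube, so E-series; the 5-jet and mu = 8 give E_8.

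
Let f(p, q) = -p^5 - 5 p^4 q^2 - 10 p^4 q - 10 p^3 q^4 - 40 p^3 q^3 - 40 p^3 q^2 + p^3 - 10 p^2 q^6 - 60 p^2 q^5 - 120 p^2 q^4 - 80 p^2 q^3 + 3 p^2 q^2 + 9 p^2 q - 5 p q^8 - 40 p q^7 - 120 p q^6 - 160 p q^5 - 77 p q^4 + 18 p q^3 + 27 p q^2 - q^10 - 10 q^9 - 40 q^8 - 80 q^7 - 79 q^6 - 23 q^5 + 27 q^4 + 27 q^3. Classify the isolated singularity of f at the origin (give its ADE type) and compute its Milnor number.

Type E_8, Milnor number mu = 8.

The Hessian of f at 0 has rank 0. Corank 2; j^3 = (p + 3*q)^3 is a perfect cube, so E-series; the 5-jet and mu = 8 give E_8.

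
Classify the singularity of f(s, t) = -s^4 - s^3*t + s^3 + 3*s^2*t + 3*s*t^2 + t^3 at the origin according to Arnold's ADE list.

The Hessian of f at 0 is [[0, 0], [0, 0]] with rank 0, so corank 2. A Groebner basis of the Jacobian ideal J(f) in C{s,t} is {3*s^2 + 6*s*t + t^4 + t^3 + 3*t^2, s^3 - 3*s^2 - 6*s*t - 3*t^2, s^2*t + 3*s^2 + 6*s*t + 3*t^2, -2*s^2 + s*t^2 - 4*s*t + t^3/3 - 2*t^2}; counting standard monomials gives mu = 7. Corank 2; j^3 = (s + t)^3 is a perfect cube, so E-series; the 4-jet and mu = 7 give E_7.

E_{7}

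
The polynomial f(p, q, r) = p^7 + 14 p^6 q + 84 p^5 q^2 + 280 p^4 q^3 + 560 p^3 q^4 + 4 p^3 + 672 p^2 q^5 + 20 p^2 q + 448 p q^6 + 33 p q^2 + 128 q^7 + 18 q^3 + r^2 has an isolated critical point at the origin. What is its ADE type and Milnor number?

Type D_{8}, Milnor number mu = 8.

The Hessian of f at 0 has rank 1. Corank 2; j^3 = (p + 2*q)*(2*p + 3*q)^2 has shape L^2 M (L != M), so D-series; mu = 8 gives D_8.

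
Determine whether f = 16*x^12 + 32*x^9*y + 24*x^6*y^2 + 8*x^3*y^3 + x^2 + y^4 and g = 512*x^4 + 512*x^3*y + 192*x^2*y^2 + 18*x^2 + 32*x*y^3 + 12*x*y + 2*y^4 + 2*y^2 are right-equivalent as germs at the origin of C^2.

The Hessian of f at 0 is [[2, 0], [0, 0]] with rank 1, so corank 1. A Groebner basis of the Jacobian ideal J(f) in C{x,y} is {y^3, x}; counting standard monomials gives mu = 3. Corank 1: A-series; mu = 3 gives A_3. The Hessian of g at 0 is [[36, 12], [12, 4]] with rank 1, so corank 1. A Groebner basis of the Jacobian ideal J(g) in C{x,y} is {y^3, x + y/3}; counting standard monomials gives mu = 3. Corank 1: A-series; mu = 3 gives A_3. Both have type A_3, hence right-equivalent.

Yes.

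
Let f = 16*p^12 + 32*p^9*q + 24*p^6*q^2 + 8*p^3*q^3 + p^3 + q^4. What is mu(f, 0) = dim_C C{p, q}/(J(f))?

The Hessian of f at 0 is [[0, 0], [0, 0]] with rank 0, so corank 2. A Groebner basis of the Jacobian ideal J(f) in C{p,q} is {q^3, p^2}; counting standard monomials gives mu = 6. Corank 2; j^3 = p^3 is a perfect cube, so E-series; the 4-jet and mu = 6 give E_6.

6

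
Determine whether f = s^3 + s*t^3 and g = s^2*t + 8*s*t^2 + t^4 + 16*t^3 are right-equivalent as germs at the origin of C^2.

No.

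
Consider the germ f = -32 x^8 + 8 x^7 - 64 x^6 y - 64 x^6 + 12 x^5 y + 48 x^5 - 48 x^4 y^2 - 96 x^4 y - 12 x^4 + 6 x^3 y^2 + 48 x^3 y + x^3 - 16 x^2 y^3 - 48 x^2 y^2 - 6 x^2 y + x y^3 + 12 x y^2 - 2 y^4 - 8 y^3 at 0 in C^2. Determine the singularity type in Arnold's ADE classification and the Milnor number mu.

Type E_{7}, Milnor number mu = 7.

The Hessian of f at 0 has rank 0. Corank 2; j^3 = (x - 2*y)^3 is a perfect cube, so E-series; the 4-jet and mu = 7 give E_7.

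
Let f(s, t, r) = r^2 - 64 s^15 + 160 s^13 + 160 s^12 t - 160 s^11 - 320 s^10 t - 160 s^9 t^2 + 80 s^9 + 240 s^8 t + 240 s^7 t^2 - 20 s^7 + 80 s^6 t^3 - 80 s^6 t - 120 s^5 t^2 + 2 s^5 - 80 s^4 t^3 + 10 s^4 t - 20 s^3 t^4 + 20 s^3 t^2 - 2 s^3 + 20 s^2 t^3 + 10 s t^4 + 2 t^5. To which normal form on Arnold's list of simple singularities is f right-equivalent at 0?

The Hessian of f at 0 has rank 1. Corank 2; j^3 = -2*s^3 is a perfect cube, so E-series; the 5-jet and mu = 8 give E_8.

E_8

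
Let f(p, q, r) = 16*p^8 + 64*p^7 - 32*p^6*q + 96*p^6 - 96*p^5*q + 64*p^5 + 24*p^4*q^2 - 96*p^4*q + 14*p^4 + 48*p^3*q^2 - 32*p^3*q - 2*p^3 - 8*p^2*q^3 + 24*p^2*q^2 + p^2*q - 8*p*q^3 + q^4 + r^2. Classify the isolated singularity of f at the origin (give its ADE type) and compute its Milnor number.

Type D_{5}, Milnor number mu = 5.

The Hessian of f at 0 is [[0, 0, 0], [0, 0, 0], [0, 0, 2]] with rank 1, so corank 2. A Groebner basis of the Jacobian ideal J(f) in C{p,q,r} is {p*q^2, p*q/8 + q^3, p^2 - p*q/2, r}; counting standard monomials gives mu = 5. Corank 2; j^3 = -p^2*(2*p - q) has shape L^2 M (L != M), so D-series; mu = 5 gives D_5.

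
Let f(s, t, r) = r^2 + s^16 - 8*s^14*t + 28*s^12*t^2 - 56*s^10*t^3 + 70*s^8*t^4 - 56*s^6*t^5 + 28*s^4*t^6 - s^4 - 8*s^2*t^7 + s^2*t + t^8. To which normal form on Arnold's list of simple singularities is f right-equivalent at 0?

The Hessian of f at 0 has rank 1. Corank 2; j^3 = s^2*t has shape L^2 M (L != M), so D-series; mu = 9 gives D_9.

D9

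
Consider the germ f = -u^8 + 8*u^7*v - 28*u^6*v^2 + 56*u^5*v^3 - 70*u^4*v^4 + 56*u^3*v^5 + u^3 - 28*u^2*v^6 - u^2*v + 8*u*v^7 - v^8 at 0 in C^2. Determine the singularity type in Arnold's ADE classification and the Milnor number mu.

Type D_{9}, Milnor number mu = 9.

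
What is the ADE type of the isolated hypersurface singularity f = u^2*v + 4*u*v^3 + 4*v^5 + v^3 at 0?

D4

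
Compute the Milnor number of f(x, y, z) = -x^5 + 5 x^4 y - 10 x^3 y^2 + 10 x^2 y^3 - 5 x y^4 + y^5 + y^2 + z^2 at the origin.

4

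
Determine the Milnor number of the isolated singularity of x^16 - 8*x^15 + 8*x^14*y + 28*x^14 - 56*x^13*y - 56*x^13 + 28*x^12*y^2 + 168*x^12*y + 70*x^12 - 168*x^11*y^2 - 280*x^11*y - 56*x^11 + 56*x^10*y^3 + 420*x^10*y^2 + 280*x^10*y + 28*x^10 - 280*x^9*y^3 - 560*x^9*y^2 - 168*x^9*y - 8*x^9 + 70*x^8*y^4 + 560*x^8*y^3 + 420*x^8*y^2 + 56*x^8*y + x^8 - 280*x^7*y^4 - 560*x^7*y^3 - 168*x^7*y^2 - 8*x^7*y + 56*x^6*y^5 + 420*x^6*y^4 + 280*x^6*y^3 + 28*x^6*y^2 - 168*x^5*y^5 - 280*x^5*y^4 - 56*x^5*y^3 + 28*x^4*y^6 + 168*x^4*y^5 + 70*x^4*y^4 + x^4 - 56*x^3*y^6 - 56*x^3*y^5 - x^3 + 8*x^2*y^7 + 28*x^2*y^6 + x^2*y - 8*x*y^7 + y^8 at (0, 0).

9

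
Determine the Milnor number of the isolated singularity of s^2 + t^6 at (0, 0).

5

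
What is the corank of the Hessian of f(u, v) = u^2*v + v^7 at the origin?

The Hessian at 0 is [[0, 0], [0, 0]] of rank 0; hence corank 2.

2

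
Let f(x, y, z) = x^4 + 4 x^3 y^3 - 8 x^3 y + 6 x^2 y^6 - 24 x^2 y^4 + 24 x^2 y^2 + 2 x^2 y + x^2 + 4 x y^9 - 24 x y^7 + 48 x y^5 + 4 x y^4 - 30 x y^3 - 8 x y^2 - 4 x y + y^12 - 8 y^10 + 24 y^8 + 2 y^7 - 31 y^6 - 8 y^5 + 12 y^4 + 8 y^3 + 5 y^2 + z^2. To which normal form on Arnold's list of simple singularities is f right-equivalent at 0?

A_{1}

The Hessian of f at 0 has rank 3. Corank 0: nondegenerate Morse point, so A_1.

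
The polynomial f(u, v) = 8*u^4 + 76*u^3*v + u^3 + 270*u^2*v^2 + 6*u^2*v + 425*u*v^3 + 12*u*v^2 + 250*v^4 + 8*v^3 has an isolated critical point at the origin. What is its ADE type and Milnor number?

Type E7, Milnor number mu = 7.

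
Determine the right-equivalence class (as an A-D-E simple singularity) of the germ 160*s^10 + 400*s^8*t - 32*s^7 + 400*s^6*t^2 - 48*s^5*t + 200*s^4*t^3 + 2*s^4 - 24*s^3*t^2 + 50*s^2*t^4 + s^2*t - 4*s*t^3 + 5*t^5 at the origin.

D_6

The Hessian of f at 0 has rank 0. Corank 2; j^3 = s^2*t has shape L^2 M (L != M), so D-series; mu = 6 gives D_6.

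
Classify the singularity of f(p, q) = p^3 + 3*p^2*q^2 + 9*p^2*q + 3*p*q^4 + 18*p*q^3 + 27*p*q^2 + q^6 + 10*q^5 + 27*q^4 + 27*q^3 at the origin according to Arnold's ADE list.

E8

The Hessian of f at 0 is [[0, 0], [0, 0]] with rank 0, so corank 2. A Groebner basis of the Jacobian ideal J(f) in C{p,q} is {q^4, p^3 + 9*p^2*q - 27*p^2/2 - 81*p*q - 54*q^3 - 243*q^2/2, p^2/2 + p*q^2 + 3*p*q + 3*q^3 + 9*q^2/2}; counting standard monomials gives mu = 8. Corank 2; j^3 = (p + 3*q)^3 is a perfect cube, so E-series; the 5-jet and mu = 8 give E_8.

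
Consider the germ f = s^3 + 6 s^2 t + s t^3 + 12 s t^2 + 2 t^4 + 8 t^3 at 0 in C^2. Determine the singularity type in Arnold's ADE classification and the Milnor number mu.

Type E_{7}, Milnor number mu = 7.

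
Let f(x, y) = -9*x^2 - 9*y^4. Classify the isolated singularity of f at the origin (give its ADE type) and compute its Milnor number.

The Hessian of f at 0 has rank 1. Corank 1: A-series; mu = 3 gives A_3.

Type A3, Milnor number mu = 3.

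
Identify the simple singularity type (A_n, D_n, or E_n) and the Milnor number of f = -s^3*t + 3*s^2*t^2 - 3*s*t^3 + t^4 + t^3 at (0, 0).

Type E_{7}, Milnor number mu = 7.

The Hessian of f at 0 has rank 0. Corank 2; j^3 = t^3 is a perfect cube, so E-series; the 4-jet and mu = 7 give E_7.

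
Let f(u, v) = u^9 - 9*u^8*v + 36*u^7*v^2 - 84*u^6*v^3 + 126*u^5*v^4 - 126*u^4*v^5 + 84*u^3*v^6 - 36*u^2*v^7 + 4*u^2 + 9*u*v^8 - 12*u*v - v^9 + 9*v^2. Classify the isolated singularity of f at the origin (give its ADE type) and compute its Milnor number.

The Hessian of f at 0 is [[8, -12], [-12, 18]] with rank 1, so corank 1. A Groebner basis of the Jacobian ideal J(f) in C{u,v} is {v^8, u - 3*v/2}; counting standard monomials gives mu = 8. Corank 1: A-series; mu = 8 gives A_8.

Type A_8, Milnor number mu = 8.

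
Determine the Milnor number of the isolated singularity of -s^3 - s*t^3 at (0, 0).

7

The Hessian of f at 0 is [[0, 0], [0, 0]] with rank 0, so corank 2. A Groebner basis of the Jacobian ideal J(f) in C{s,t} is {s^3, s*t^2, 3*s^2 + t^3}; counting standard monomials gives mu = 7. Corank 2; j^3 = -s^3 is a perfect cube, so E-series; the 4-jet and mu = 7 give E_7.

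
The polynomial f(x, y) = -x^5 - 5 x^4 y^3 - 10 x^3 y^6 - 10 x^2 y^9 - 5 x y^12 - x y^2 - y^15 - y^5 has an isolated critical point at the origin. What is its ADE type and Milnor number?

Type D6, Milnor number mu = 6.

The Hessian of f at 0 has rank 0. Corank 2; j^3 = -x*y^2 has shape L^2 M (L != M), so D-series; mu = 6 gives D_6.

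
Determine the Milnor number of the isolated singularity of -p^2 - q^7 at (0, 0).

6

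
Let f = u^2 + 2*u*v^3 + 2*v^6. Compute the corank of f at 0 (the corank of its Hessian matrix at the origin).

1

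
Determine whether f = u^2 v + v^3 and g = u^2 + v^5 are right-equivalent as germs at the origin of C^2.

No.

The Hessian of f at 0 has rank 0. Corank 2; j^3 = v*(u^2 + v^2) splits into three distinct lines over C (the quadratic factor has nonzero discriminant), so D_4. The Hessian of g at 0 has rank 1. Corank 1: A-series; mu = 4 gives A_4. f is D_4 but g is A_4, hence not right-equivalent.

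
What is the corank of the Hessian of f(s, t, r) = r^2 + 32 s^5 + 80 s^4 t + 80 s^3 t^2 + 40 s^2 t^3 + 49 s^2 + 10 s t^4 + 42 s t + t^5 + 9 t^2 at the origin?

Hessian at 0 has rank 2.

1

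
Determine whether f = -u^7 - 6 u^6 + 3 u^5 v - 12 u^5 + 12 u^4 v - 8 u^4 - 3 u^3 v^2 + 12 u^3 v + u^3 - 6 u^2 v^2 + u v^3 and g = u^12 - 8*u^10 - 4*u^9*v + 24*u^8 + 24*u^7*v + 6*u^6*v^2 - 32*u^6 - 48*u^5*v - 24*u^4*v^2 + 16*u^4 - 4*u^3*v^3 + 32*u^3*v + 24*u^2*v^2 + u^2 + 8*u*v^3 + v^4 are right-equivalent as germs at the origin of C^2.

No.

The Hessian of f at 0 has rank 0. Corank 2; j^3 = u^3 is a perfect cube, so E-series; the 4-jet and mu = 7 give E_7. The Hessian of g at 0 has rank 1. Corank 1: A-series; mu = 3 gives A_3. f is E_7 but g is A_3, hence not right-equivalent.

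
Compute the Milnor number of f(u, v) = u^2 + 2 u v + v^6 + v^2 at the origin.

The Hessian of f at 0 has rank 1. Corank 1: A-series; mu = 5 gives A_5.

5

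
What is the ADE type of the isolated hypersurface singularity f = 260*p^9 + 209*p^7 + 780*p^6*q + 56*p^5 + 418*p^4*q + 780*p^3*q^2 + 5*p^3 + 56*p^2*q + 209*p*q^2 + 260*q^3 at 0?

The Hessian of f at 0 has rank 0. Corank 2; j^3 = (p + 4*q)*(5*p^2 + 36*p*q + 65*q^2) splits into three distinct lines over C (the quadratic factor has nonzero discriminant), so D_4.

D4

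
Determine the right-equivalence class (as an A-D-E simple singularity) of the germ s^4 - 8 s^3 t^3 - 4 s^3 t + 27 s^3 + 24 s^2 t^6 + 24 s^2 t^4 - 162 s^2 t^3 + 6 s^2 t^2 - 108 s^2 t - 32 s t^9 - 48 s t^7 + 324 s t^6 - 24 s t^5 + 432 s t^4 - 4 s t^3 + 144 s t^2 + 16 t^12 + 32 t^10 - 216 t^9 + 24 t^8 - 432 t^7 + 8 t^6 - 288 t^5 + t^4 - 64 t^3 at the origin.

The Hessian of f at 0 has rank 0. Corank 2; j^3 = (3*s - 4*t)^3 is a perfect cube, so E-series; the 4-jet and mu = 6 give E_6.

E6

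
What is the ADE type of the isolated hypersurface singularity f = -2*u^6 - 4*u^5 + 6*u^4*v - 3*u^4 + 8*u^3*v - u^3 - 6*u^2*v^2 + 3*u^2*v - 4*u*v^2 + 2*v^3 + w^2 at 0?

The Hessian of f at 0 has rank 1. Corank 2; j^3 = -(u - v)*(u^2 - 2*u*v + 2*v^2) splits into three distinct lines over C (the quadratic factor has nonzero discriminant), so D_4.

D_4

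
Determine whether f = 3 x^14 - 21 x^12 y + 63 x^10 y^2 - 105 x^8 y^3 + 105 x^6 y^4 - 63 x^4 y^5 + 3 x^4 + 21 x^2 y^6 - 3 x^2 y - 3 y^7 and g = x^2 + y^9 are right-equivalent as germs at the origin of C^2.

No.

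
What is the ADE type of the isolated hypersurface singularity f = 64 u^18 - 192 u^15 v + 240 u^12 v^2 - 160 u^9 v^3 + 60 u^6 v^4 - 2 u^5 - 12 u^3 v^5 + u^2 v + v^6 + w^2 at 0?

D_{7}

The Hessian of f at 0 has rank 1. Corank 2; j^3 = u^2*v has shape L^2 M (L != M), so D-series; mu = 7 gives D_7.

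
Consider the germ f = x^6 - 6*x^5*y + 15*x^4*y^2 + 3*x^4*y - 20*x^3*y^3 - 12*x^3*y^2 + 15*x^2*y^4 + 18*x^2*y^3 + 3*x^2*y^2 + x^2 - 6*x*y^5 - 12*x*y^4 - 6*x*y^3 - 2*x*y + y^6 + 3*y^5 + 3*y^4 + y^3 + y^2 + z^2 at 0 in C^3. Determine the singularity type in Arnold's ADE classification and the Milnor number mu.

The Hessian of f at 0 is [[2, -2, 0], [-2, 2, 0], [0, 0, 2]] with rank 2, so corank 1. A Groebner basis of the Jacobian ideal J(f) in C{x,y,z} is {y^2, x - y, z}; counting standard monomials gives mu = 2. Corank 1: A-series; mu = 2 gives A_2.

Type A_{2}, Milnor number mu = 2.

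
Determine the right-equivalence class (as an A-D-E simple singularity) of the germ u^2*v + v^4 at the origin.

D_5

The Hessian of f at 0 is [[0, 0], [0, 0]] with rank 0, so corank 2. A Groebner basis of the Jacobian ideal J(f) in C{u,v} is {u^3, u^2/4 + v^3, u*v}; counting standard monomials gives mu = 5. Corank 2; j^3 = u^2*v has shape L^2 M (L != M), so D-series; mu = 5 gives D_5.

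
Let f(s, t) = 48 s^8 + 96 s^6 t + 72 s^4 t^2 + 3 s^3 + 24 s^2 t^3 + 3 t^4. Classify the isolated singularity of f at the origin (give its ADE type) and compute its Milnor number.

Type E6, Milnor number mu = 6.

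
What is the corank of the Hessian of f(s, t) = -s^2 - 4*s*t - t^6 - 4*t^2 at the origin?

1

Hessian at 0 has rank 1.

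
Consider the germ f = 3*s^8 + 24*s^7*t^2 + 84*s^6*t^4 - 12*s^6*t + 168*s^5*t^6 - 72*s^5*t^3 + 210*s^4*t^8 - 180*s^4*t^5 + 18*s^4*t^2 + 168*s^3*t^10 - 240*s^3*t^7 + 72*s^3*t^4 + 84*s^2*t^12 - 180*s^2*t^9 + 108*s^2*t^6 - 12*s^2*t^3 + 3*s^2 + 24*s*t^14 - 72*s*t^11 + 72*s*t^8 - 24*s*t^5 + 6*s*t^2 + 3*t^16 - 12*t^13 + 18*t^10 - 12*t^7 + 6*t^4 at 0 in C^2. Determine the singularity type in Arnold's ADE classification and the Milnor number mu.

The Hessian of f at 0 has rank 1. Corank 1: A-series; mu = 3 gives A_3.

Type A_3, Milnor number mu = 3.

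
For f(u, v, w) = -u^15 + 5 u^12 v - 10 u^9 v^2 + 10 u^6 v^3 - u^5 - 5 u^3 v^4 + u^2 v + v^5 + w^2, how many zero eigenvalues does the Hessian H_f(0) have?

2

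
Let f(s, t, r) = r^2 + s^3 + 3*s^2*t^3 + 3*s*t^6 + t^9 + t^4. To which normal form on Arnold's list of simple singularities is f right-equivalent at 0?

The Hessian of f at 0 is [[0, 0, 0], [0, 0, 0], [0, 0, 2]] with rank 1, so corank 2. A Groebner basis of the Jacobian ideal J(f) in C{s,t,r} is {t^3, s^2, r}; counting standard monomials gives mu = 6. Corank 2; j^3 = s^3 is a perfect cube, so E-series; the 4-jet and mu = 6 give E_6.

E_6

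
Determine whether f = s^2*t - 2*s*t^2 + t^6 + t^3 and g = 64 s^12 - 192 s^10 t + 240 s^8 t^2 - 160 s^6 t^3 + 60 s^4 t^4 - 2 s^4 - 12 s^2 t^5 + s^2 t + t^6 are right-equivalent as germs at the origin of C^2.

Yes.

The Hessian of f at 0 is [[0, 0], [0, 0]] with rank 0, so corank 2. A Groebner basis of the Jacobian ideal J(f) in C{s,t} is {s^2/6 + t^5 - t^2/6, s^3 - t^3, s*t - t^2}; counting standard monomials gives mu = 7. Corank 2; j^3 = t*(s - t)^2 has shape L^2 M (L != M), so D-series; mu = 7 gives D_7. The Hessian of g at 0 is [[0, 0], [0, 0]] with rank 0, so corank 2. A Groebner basis of the Jacobian ideal J(g) in C{s,t} is {s^2/6 + t^5, s^3, s*t}; counting standard monomials gives mu = 7. Corank 2; j^3 = s^2*t has shape L^2 M (L != M), so D-series; mu = 7 gives D_7. Both have type D_7, hence right-equivalent.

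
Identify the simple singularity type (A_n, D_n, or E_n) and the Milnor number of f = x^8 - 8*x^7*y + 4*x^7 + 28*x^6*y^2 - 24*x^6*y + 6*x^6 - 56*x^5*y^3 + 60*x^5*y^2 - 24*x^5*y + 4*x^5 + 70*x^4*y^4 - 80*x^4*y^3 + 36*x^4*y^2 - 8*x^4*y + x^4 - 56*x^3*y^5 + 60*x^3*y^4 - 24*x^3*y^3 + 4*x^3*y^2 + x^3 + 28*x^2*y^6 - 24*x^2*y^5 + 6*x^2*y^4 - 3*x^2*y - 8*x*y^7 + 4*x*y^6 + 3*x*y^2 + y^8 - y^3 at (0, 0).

Type E6, Milnor number mu = 6.

The Hessian of f at 0 has rank 0. Corank 2; j^3 = (x - y)^3 is a perfect cube, so E-series; the 4-jet and mu = 6 give E_6.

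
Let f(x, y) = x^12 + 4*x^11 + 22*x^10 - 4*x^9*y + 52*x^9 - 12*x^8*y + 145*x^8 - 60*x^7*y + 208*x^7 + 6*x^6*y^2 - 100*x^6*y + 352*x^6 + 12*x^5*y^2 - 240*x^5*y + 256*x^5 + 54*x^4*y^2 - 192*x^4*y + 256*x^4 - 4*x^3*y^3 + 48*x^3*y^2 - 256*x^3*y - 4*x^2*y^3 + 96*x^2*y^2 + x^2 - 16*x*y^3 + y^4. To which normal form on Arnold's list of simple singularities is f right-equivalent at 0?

The Hessian of f at 0 is [[2, 0], [0, 0]] with rank 1, so corank 1. A Groebner basis of the Jacobian ideal J(f) in C{x,y} is {y^3, x}; counting standard monomials gives mu = 3. Corank 1: A-series; mu = 3 gives A_3.

A_{3}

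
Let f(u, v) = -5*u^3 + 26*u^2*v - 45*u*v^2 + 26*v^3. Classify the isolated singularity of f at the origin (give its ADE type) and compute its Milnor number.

Type D_{4}, Milnor number mu = 4.

The Hessian of f at 0 is [[0, 0], [0, 0]] with rank 0, so corank 2. A Groebner basis of the Jacobian ideal J(f) in C{u,v} is {v^3, u^2 + 3*v^2, u*v}; counting standard monomials gives mu = 4. Corank 2; j^3 = -(u - 2*v)*(5*u^2 - 16*u*v + 13*v^2) splits into three distinct lines over C (the quadratic factor has nonzero discriminant), so D_4.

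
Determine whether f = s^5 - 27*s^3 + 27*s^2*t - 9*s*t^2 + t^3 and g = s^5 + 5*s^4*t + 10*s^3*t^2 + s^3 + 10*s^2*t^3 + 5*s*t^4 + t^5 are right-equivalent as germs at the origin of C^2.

Yes.

The Hessian of f at 0 is [[0, 0], [0, 0]] with rank 0, so corank 2. A Groebner basis of the Jacobian ideal J(f) in C{s,t} is {t^5, s*t^3 - t^4/4, s^2 - 2*s*t/3 + t^2/9}; counting standard monomials gives mu = 8. Corank 2; j^3 = -(3*s - t)^3 is a perfect cube, so E-series; the 5-jet and mu = 8 give E_8. The Hessian of g at 0 is [[0, 0], [0, 0]] with rank 0, so corank 2. A Groebner basis of the Jacobian ideal J(g) in C{s,t} is {t^5, s*t^3 + t^4/4, s^2}; counting standard monomials gives mu = 8. Corank 2; j^3 = s^3 is a perfect cube, so E-series; the 5-jet and mu = 8 give E_8. Both have type E_8, hence right-equivalent.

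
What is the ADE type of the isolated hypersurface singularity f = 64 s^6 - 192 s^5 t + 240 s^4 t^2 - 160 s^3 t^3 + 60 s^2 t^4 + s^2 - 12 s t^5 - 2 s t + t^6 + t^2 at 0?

The Hessian of f at 0 is [[2, -2], [-2, 2]] with rank 1, so corank 1. A Groebner basis of the Jacobian ideal J(f) in C{s,t} is {t^5, s - t}; counting standard monomials gives mu = 5. Corank 1: A-series; mu = 5 gives A_5.

A_5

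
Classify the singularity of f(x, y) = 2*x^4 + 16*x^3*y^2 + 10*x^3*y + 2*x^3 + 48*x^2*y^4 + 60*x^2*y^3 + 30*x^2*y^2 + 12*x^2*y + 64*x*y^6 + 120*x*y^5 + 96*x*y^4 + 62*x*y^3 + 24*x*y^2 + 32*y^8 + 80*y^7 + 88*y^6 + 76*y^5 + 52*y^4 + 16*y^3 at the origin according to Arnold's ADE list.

E_7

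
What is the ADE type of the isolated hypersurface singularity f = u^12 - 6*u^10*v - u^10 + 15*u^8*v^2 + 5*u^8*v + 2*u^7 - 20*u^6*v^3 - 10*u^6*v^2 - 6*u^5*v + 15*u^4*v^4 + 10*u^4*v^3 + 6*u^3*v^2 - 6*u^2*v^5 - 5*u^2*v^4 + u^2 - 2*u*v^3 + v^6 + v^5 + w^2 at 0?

A4

The Hessian of f at 0 has rank 2. Corank 1: A-series; mu = 4 gives A_4.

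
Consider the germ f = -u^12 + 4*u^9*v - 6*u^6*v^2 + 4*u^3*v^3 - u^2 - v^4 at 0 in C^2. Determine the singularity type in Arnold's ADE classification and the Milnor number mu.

Type A_{3}, Milnor number mu = 3.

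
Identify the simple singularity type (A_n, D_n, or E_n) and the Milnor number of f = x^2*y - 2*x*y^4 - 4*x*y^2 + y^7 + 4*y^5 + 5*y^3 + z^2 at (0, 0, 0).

The Hessian of f at 0 has rank 1. Corank 2; j^3 = y*(x^2 - 4*x*y + 5*y^2) splits into three distinct lines over C (the quadratic factor has nonzero discriminant), so D_4.

Type D_4, Milnor number mu = 4.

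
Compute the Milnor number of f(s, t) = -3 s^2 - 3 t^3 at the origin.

The Hessian of f at 0 is [[-6, 0], [0, 0]] with rank 1, so corank 1. A Groebner basis of the Jacobian ideal J(f) in C{s,t} is {t^2, s}; counting standard monomials gives mu = 2. Corank 1: A-series; mu = 2 gives A_2.

2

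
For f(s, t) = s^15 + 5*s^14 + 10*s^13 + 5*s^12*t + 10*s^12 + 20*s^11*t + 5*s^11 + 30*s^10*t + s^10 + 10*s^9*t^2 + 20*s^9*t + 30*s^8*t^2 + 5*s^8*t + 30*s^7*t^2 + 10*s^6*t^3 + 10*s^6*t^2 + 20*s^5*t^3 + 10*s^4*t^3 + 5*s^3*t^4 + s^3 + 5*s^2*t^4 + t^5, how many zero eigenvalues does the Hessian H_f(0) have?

2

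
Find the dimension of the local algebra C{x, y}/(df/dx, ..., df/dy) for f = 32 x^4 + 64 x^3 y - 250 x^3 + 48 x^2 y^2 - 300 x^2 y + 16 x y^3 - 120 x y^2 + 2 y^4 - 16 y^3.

The Hessian of f at 0 has rank 0. Corank 2; j^3 = -2*(5*x + 2*y)^3 is a perfect cube, so E-series; the 4-jet and mu = 6 give E_6.

6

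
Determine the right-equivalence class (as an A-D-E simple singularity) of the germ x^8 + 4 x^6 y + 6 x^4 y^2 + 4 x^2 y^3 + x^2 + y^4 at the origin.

The Hessian of f at 0 is [[2, 0], [0, 0]] with rank 1, so corank 1. A Groebner basis of the Jacobian ideal J(f) in C{x,y} is {y^3, x}; counting standard monomials gives mu = 3. Corank 1: A-series; mu = 3 gives A_3.

A_{3}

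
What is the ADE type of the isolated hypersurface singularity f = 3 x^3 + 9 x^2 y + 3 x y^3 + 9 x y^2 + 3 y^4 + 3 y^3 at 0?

E7

The Hessian of f at 0 has rank 0. Corank 2; j^3 = 3*(x + y)^3 is a perfect cube, so E-series; the 4-jet and mu = 7 give E_7.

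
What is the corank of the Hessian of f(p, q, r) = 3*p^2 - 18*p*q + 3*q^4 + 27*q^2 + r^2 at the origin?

1

The Hessian at 0 is [[6, -18, 0], [-18, 54, 0], [0, 0, 2]] of rank 2; hence corank 1.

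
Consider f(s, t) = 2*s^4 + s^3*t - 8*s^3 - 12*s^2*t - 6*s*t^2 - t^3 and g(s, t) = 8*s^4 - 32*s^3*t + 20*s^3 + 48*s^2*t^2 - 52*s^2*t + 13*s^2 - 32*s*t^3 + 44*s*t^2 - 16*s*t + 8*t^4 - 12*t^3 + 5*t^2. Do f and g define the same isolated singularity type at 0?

No.

The Hessian of f at 0 has rank 0. Corank 2; j^3 = -(2*s + t)^3 is a perfect cube, so E-series; the 4-jet and mu = 7 give E_7. The Hessian of g at 0 has rank 2. Corank 0: nondegenerate Morse point, so A_1. f is E_7 but g is A_1, hence not right-equivalent.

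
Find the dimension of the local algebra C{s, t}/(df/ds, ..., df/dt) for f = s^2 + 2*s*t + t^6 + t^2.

The Hessian of f at 0 is [[2, 2], [2, 2]] with rank 1, so corank 1. A Groebner basis of the Jacobian ideal J(f) in C{s,t} is {t^5, s + t}; counting standard monomials gives mu = 5. Corank 1: A-series; mu = 5 gives A_5.

5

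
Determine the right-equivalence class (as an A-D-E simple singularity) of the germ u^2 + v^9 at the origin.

The Hessian of f at 0 is [[2, 0], [0, 0]] with rank 1, so corank 1. A Groebner basis of the Jacobian ideal J(f) in C{u,v} is {v^8, u}; counting standard monomials gives mu = 8. Corank 1: A-series; mu = 8 gives A_8.

A8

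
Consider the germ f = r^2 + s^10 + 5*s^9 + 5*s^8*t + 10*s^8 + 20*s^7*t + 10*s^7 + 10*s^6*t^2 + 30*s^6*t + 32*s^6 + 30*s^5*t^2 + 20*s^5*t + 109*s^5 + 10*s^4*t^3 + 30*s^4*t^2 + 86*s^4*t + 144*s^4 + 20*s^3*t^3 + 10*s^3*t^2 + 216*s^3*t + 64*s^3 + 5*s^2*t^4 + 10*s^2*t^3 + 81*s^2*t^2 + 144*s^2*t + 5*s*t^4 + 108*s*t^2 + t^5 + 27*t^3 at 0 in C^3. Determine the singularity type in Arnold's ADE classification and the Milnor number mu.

The Hessian of f at 0 has rank 1. Corank 2; j^3 = (4*s + 3*t)^3 is a perfect cube, so E-series; the 5-jet and mu = 8 give E_8.

Type E8, Milnor number mu = 8.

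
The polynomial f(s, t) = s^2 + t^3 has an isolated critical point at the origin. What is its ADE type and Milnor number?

The Hessian of f at 0 has rank 1. Corank 1: A-series; mu = 2 gives A_2.

Type A_2, Milnor number mu = 2.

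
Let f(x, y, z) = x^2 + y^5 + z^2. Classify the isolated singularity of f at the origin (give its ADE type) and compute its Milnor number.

Type A_{4}, Milnor number mu = 4.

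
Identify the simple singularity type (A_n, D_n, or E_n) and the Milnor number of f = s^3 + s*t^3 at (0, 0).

Type E7, Milnor number mu = 7.

The Hessian of f at 0 has rank 0. Corank 2; j^3 = s^3 is a perfect cube, so E-series; the 4-jet and mu = 7 give E_7.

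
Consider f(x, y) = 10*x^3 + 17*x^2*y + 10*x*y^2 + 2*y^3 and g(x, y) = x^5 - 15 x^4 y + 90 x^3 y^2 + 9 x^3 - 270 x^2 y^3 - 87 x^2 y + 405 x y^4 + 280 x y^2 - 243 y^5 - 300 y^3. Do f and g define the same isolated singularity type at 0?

No.

The Hessian of f at 0 has rank 0. Corank 2; j^3 = (2*x + y)*(5*x^2 + 6*x*y + 2*y^2) splits into three distinct lines over C (the quadratic factor has nonzero discriminant), so D_4. The Hessian of g at 0 has rank 0. Corank 2; j^3 = (x - 3*y)*(3*x - 10*y)^2 has shape L^2 M (L != M), so D-series; mu = 6 gives D_6. f is D_4 but g is D_6, hence not right-equivalent.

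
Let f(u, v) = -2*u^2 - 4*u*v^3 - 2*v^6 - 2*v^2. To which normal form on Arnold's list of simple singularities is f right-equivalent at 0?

A1

The Hessian of f at 0 has rank 2. Corank 0: nondegenerate Morse point, so A_1.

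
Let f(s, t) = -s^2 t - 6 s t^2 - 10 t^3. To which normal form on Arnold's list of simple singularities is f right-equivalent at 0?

D4

The Hessian of f at 0 has rank 0. Corank 2; j^3 = -t*(s^2 + 6*s*t + 10*t^2) splits into three distinct lines over C (the quadratic factor has nonzero discriminant), so D_4.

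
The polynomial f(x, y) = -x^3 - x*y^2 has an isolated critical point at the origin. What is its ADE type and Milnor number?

Type D4, Milnor number mu = 4.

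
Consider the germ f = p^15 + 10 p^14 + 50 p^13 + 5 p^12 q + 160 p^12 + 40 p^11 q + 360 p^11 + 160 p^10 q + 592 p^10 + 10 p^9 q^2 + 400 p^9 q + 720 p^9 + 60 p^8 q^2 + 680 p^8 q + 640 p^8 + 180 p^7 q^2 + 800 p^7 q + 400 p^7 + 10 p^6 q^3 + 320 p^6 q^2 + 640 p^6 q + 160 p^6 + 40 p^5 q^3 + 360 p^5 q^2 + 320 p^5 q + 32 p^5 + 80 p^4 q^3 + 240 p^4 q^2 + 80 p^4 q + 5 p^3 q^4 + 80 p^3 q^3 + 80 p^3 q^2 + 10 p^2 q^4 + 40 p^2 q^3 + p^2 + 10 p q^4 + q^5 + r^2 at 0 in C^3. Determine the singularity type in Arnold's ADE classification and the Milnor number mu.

The Hessian of f at 0 is [[2, 0, 0], [0, 0, 0], [0, 0, 2]] with rank 2, so corank 1. A Groebner basis of the Jacobian ideal J(f) in C{p,q,r} is {q^4, p, r}; counting standard monomials gives mu = 4. Corank 1: A-series; mu = 4 gives A_4.

Type A_{4}, Milnor number mu = 4.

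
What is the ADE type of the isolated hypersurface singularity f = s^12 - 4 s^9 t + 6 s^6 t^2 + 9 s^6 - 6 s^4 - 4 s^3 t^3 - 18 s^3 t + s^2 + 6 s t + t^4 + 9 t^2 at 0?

A3

The Hessian of f at 0 has rank 1. Corank 1: A-series; mu = 3 gives A_3.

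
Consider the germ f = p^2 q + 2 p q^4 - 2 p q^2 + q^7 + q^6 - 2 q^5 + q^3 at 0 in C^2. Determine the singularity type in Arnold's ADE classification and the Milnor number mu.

Type D_{7}, Milnor number mu = 7.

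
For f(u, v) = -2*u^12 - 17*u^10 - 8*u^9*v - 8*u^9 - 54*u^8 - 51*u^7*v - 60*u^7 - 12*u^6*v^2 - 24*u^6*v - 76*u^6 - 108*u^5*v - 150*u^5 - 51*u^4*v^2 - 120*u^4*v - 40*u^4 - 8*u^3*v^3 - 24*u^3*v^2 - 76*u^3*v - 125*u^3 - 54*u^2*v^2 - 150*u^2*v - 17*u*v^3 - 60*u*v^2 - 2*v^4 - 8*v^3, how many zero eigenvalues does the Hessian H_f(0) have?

2

The Hessian at 0 is [[0, 0], [0, 0]] of rank 0; hence corank 2.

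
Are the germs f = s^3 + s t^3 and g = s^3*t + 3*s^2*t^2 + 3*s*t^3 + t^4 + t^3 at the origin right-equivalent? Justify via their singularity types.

Yes.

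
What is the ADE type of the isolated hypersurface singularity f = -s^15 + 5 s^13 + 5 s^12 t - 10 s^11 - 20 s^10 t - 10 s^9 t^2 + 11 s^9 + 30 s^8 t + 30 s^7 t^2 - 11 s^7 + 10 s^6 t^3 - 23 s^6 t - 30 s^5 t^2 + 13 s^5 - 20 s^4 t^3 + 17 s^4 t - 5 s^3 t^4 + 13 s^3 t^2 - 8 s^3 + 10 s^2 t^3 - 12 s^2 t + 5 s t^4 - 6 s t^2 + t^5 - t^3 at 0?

E_{8}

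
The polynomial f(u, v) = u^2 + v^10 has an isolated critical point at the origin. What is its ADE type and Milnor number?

Type A_{9}, Milnor number mu = 9.

The Hessian of f at 0 has rank 1. Corank 1: A-series; mu = 9 gives A_9.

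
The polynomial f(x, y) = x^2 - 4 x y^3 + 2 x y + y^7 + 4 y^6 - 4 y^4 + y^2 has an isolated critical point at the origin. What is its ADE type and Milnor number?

The Hessian of f at 0 is [[2, 2], [2, 2]] with rank 1, so corank 1. A Groebner basis of the Jacobian ideal J(f) in C{x,y} is {-x/2 + y^3 - y/2, x^2 + 2*x*y + y^2}; counting standard monomials gives mu = 6. Corank 1: A-series; mu = 6 gives A_6.

Type A_{6}, Milnor number mu = 6.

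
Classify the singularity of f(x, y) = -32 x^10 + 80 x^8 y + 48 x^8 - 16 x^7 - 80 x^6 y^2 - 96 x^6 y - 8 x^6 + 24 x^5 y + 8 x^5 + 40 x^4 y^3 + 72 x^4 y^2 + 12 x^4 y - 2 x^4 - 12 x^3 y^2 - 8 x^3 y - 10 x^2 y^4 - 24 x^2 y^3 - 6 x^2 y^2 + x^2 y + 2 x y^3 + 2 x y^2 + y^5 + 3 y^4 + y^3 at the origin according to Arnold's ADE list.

D_{5}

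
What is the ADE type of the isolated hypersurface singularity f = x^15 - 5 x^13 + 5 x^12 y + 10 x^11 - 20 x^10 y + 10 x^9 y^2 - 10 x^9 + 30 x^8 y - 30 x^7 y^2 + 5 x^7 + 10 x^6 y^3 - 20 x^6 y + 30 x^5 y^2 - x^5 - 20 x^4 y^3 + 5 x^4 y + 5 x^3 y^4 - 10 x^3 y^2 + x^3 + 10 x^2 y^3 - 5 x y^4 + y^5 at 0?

E8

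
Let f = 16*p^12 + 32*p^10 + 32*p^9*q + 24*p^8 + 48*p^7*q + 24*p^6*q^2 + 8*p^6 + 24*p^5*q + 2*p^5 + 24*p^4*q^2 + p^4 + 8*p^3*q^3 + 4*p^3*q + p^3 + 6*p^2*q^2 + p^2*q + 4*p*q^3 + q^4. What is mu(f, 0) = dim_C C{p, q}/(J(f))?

5

The Hessian of f at 0 is [[0, 0], [0, 0]] with rank 0, so corank 2. A Groebner basis of the Jacobian ideal J(f) in C{p,q} is {p*q^2, -p*q/4 + q^3, p^2 + p*q}; counting standard monomials gives mu = 5. Corank 2; j^3 = p^2*(p + q) has shape L^2 M (L != M), so D-series; mu = 5 gives D_5.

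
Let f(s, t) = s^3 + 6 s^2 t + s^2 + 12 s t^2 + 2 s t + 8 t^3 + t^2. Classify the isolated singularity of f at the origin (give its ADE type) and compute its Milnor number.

The Hessian of f at 0 has rank 1. Corank 1: A-series; mu = 2 gives A_2.

Type A2, Milnor number mu = 2.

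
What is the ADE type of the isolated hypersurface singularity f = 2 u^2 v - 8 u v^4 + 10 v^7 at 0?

The Hessian of f at 0 is [[0, 0], [0, 0]] with rank 0, so corank 2. A Groebner basis of the Jacobian ideal J(f) in C{u,v} is {2*u^2/3 + u*v^3, -u*v/2 + v^4, u^3, u^2*v}; counting standard monomials gives mu = 8. Corank 2; j^3 = 2*u^2*v has shape L^2 M (L != M), so D-series; mu = 8 gives D_8.

D8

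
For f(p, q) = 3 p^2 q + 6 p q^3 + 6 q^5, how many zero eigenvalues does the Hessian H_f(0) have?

Hessian at 0 has rank 0.

2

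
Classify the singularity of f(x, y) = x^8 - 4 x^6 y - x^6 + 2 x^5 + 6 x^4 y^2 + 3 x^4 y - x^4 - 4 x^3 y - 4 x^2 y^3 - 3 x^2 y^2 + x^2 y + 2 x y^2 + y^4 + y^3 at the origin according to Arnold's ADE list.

D_5

The Hessian of f at 0 is [[0, 0], [0, 0]] with rank 0, so corank 2. A Groebner basis of the Jacobian ideal J(f) in C{x,y} is {x*y^2 + x*y + y^2, -x*y + y^3 - y^2, x^2 + 6*x*y + 5*y^2}; counting standard monomials gives mu = 5. Corank 2; j^3 = y*(x + y)^2 has shape L^2 M (L != M), so D-series; mu = 5 gives D_5.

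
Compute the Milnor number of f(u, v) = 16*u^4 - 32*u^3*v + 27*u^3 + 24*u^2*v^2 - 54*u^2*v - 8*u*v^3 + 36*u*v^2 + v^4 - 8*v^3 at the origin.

6

The Hessian of f at 0 has rank 0. Corank 2; j^3 = (3*u - 2*v)^3 is a perfect cube, so E-series; the 4-jet and mu = 6 give E_6.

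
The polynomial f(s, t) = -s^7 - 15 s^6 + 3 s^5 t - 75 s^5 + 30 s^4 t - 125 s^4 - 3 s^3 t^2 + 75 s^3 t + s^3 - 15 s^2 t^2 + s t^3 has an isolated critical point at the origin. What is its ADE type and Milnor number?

Type E7, Milnor number mu = 7.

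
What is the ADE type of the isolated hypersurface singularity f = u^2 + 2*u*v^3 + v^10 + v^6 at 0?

The Hessian of f at 0 has rank 1. Corank 1: A-series; mu = 9 gives A_9.

A9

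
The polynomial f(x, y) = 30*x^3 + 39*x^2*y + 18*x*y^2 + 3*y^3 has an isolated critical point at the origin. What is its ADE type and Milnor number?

Type D4, Milnor number mu = 4.

The Hessian of f at 0 is [[0, 0], [0, 0]] with rank 0, so corank 2. A Groebner basis of the Jacobian ideal J(f) in C{x,y} is {y^3, x^2 - 3*y^2/11, x*y + 6*y^2/11}; counting standard monomials gives mu = 4. Corank 2; j^3 = 3*(2*x + y)*(5*x^2 + 4*x*y + y^2) splits into three distinct lines over C (the quadratic factor has nonzero discriminant), so D_4.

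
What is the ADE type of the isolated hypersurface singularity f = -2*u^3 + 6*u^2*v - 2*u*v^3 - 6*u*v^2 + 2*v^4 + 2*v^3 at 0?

The Hessian of f at 0 has rank 0. Corank 2; j^3 = -2*(u - v)^3 is a perfect cube, so E-series; the 4-jet and mu = 7 give E_7.

E_7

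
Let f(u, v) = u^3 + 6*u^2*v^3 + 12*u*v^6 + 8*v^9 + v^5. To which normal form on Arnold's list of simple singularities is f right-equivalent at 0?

The Hessian of f at 0 has rank 0. Corank 2; j^3 = u^3 is a perfect cube, so E-series; the 5-jet and mu = 8 give E_8.

E_8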